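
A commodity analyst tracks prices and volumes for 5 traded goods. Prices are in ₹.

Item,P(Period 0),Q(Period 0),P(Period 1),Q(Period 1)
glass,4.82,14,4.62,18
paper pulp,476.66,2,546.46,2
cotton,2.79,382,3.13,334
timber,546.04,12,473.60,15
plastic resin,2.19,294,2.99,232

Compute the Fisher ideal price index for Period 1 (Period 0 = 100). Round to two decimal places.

94.96

Laspeyres component (base-period weights):
ΣP(Period 1)Q(Period 0) = 4.62×14 + 546.46×2 + 3.13×382 + 473.60×12 + 2.99×294 = 64.68 + 1092.92 + 1195.66 + 5683.2 + 879.06 = 8915.52
ΣP(Period 0)Q(Period 0) = 4.82×14 + 476.66×2 + 2.79×382 + 546.04×12 + 2.19×294 = 67.48 + 953.32 + 1065.78 + 6552.48 + 643.86 = 9282.92
L = 8915.52 / 9282.92 × 100 = 96.0422
Paasche component (current-period weights):
ΣP(Period 1)Q(Period 1) = 4.62×18 + 546.46×2 + 3.13×334 + 473.60×15 + 2.99×232 = 83.16 + 1092.92 + 1045.42 + 7104 + 693.68 = 10019.18
ΣP(Period 0)Q(Period 1) = 4.82×18 + 476.66×2 + 2.79×334 + 546.04×15 + 2.19×232 = 86.76 + 953.32 + 931.86 + 8190.6 + 508.08 = 10670.62
P = 10019.18 / 10670.62 × 100 = 93.8950
Fisher = √(L × P) = √(96.0422 × 93.8950) = 94.9625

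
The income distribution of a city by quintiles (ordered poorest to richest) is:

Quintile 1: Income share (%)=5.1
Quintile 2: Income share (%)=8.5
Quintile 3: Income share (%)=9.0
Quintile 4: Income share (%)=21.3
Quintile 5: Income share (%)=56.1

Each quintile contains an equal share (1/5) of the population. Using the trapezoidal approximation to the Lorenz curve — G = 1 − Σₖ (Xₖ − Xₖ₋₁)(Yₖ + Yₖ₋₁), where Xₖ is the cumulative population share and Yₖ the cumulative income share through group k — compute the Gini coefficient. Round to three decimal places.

Cumulative income shares Yₖ: 0.0510, 0.1360, 0.2260, 0.4390, 1.0000
Σ (Xₖ−Xₖ₋₁)(Yₖ+Yₖ₋₁) = (1/5)(0.0510+0.0000) + (1/5)(0.1360+0.0510) + (1/5)(0.2260+0.1360) + (1/5)(0.4390+0.2260) + (1/5)(1.0000+0.4390)
  = 0.0102 + 0.0374 + 0.0724 + 0.1330 + 0.2878 = 0.5408
G = 1 − 0.5408 = 0.4592

0.459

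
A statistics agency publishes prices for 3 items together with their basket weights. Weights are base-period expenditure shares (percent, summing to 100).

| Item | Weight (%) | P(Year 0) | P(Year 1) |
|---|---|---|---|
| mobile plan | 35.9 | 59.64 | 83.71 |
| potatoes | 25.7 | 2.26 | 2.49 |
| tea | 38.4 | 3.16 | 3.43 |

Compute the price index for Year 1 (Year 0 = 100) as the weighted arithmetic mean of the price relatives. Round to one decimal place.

120.4

mobile plan: 35.9 × (83.71/59.64) = 35.9 × 1.403588 = 50.3888
potatoes: 25.7 × (2.49/2.26) = 25.7 × 1.101770 = 28.3155
tea: 38.4 × (3.43/3.16) = 38.4 × 1.085443 = 41.6810
Index = Σ wᵢ·(p₁ᵢ/p₀ᵢ) = 50.3888 + 28.3155 + 41.6810 = 120.3853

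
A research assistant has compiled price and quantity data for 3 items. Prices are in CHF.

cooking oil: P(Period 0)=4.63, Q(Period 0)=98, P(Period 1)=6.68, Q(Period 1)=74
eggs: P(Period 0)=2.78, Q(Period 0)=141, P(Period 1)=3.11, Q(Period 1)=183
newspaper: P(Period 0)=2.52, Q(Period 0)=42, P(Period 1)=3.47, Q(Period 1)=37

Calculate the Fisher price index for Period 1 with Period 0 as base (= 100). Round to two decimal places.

Laspeyres component (base-period weights):
ΣP(Period 1)Q(Period 0) = 6.68×98 + 3.11×141 + 3.47×42 = 654.64 + 438.51 + 145.74 = 1238.89
ΣP(Period 0)Q(Period 0) = 4.63×98 + 2.78×141 + 2.52×42 = 453.74 + 391.98 + 105.84 = 951.56
L = 1238.89 / 951.56 × 100 = 130.1957
Paasche component (current-period weights):
ΣP(Period 1)Q(Period 1) = 6.68×74 + 3.11×183 + 3.47×37 = 494.32 + 569.13 + 128.39 = 1191.84
ΣP(Period 0)Q(Period 1) = 4.63×74 + 2.78×183 + 2.52×37 = 342.62 + 508.74 + 93.24 = 944.6
P = 1191.84 / 944.6 × 100 = 126.1740
Fisher = √(L × P) = √(130.1957 × 126.1740) = 128.1691

128.17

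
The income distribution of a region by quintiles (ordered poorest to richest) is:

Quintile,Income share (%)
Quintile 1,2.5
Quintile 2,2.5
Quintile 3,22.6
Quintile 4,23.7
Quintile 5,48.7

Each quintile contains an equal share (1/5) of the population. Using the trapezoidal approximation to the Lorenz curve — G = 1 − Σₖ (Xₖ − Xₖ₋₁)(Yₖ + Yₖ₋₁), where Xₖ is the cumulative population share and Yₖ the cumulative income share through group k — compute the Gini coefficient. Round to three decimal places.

Cumulative income shares Yₖ: 0.0250, 0.0500, 0.2760, 0.5130, 1.0000
Σ (Xₖ−Xₖ₋₁)(Yₖ+Yₖ₋₁) = (1/5)(0.0250+0.0000) + (1/5)(0.0500+0.0250) + (1/5)(0.2760+0.0500) + (1/5)(0.5130+0.2760) + (1/5)(1.0000+0.5130)
  = 0.0050 + 0.0150 + 0.0652 + 0.1578 + 0.3026 = 0.5456
G = 1 − 0.5456 = 0.4544

0.454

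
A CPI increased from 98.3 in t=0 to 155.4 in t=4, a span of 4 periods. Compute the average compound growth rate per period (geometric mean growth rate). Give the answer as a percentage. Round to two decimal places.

12.13%

Growth factor = (155.4/98.3)^(1/4) = (1.580875)^(1/4) = 1.121307
Growth rate = 1.121307 − 1 = 0.121307 = 12.1307%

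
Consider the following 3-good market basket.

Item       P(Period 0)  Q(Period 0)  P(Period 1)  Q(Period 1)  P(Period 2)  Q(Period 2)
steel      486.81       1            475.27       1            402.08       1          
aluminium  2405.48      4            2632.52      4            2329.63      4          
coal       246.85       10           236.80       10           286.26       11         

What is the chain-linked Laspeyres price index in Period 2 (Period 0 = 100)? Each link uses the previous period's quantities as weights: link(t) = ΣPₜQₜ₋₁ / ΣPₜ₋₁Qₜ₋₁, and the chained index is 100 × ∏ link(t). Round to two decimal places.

Link Period 0→Period 1:
ΣP(Period 1)Q(Period 0) = 475.27×1 + 2632.52×4 + 236.80×10 = 475.27 + 10530.08 + 2368 = 13373.35
ΣP(Period 0)Q(Period 0) = 486.81×1 + 2405.48×4 + 246.85×10 = 486.81 + 9621.92 + 2468.5 = 12577.23
link = 13373.35/12577.23 = 1.063299
Link Period 1→Period 2:
ΣP(Period 2)Q(Period 1) = 402.08×1 + 2329.63×4 + 286.26×10 = 402.08 + 9318.52 + 2862.6 = 12583.2
ΣP(Period 1)Q(Period 1) = 475.27×1 + 2632.52×4 + 236.80×10 = 475.27 + 10530.08 + 2368 = 13373.35
link = 12583.2/13373.35 = 0.940916
Chained index = 100 × 1.063299 × 0.940916 = 100.0475

100.05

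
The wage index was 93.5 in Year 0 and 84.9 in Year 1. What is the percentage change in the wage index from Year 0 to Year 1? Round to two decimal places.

-9.20%

Change = (84.9 − 93.5) / 93.5 × 100
       = -8.6 / 93.5 × 100 = -9.1979%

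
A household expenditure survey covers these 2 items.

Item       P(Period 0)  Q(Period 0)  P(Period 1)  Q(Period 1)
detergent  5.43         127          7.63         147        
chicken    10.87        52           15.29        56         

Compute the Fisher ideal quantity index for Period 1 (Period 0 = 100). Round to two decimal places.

Laspeyres component (base-period weights):
ΣP(Period 0)Q(Period 1) = 5.43×147 + 10.87×56 = 798.21 + 608.72 = 1406.93
ΣP(Period 0)Q(Period 0) = 5.43×127 + 10.87×52 = 689.61 + 565.24 = 1254.85
L = 1406.93 / 1254.85 × 100 = 112.1194
Paasche component (current-period weights):
ΣP(Period 1)Q(Period 1) = 7.63×147 + 15.29×56 = 1121.61 + 856.24 = 1977.85
ΣP(Period 1)Q(Period 0) = 7.63×127 + 15.29×52 = 969.01 + 795.08 = 1764.09
P = 1977.85 / 1764.09 × 100 = 112.1173
Fisher = √(L × P) = √(112.1194 × 112.1173) = 112.1183

112.12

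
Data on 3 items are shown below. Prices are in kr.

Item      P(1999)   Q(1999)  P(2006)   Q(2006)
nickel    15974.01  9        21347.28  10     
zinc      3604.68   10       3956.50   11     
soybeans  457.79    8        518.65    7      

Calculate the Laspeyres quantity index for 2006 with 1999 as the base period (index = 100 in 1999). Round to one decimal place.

110.4

Laspeyres quantity index uses base-period prices as weights.
ΣP(1999)·Q(2006) = 15974.01×10 + 3604.68×11 + 457.79×7 = 159740.1 + 39651.48 + 3204.53 = 202596.11
ΣP(1999)·Q(1999) = 15974.01×9 + 3604.68×10 + 457.79×8 = 143766.09 + 36046.8 + 3662.32 = 183475.21
Index = 202596.11 / 183475.21 × 100 = 110.4215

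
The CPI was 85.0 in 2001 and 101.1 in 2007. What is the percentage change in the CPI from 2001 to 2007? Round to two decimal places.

18.94%

Change = (101.1 − 85.0) / 85.0 × 100
       = 16.1 / 85.0 × 100 = 18.9412%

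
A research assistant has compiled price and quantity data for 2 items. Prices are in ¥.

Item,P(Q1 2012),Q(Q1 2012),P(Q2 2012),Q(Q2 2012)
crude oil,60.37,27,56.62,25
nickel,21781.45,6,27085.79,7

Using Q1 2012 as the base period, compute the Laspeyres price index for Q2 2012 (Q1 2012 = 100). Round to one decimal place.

124.0

Laspeyres price index uses base-period quantities as weights.
ΣP(Q2 2012)·Q(Q1 2012) = 56.62×27 + 27085.79×6 = 1528.74 + 162514.74 = 164043.48
ΣP(Q1 2012)·Q(Q1 2012) = 60.37×27 + 21781.45×6 = 1629.99 + 130688.7 = 132318.69
Index = 164043.48 / 132318.69 × 100 = 123.9760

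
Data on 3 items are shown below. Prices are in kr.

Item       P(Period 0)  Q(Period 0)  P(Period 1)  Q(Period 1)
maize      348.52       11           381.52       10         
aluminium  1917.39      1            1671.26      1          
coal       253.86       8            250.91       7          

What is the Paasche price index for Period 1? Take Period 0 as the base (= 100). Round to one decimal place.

100.9

Paasche price index uses current-period quantities as weights.
ΣP(Period 1)·Q(Period 1) = 381.52×10 + 1671.26×1 + 250.91×7 = 3815.2 + 1671.26 + 1756.37 = 7242.83
ΣP(Period 0)·Q(Period 1) = 348.52×10 + 1917.39×1 + 253.86×7 = 3485.2 + 1917.39 + 1777.02 = 7179.61
Index = 7242.83 / 7179.61 × 100 = 100.8805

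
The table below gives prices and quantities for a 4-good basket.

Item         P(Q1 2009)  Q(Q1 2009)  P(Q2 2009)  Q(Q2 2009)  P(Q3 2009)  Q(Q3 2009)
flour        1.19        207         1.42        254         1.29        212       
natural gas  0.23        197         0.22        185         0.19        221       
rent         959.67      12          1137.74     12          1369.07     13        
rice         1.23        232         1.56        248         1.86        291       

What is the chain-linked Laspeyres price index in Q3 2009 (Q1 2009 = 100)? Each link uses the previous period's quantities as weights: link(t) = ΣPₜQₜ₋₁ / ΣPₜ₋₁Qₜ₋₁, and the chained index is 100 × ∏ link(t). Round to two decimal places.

Link Q1 2009→Q2 2009:
ΣP(Q2 2009)Q(Q1 2009) = 1.42×207 + 0.22×197 + 1137.74×12 + 1.56×232 = 293.94 + 43.34 + 13652.88 + 361.92 = 14352.08
ΣP(Q1 2009)Q(Q1 2009) = 1.19×207 + 0.23×197 + 959.67×12 + 1.23×232 = 246.33 + 45.31 + 11516.04 + 285.36 = 12093.04
link = 14352.08/12093.04 = 1.186805
Link Q2 2009→Q3 2009:
ΣP(Q3 2009)Q(Q2 2009) = 1.29×254 + 0.19×185 + 1369.07×12 + 1.86×248 = 327.66 + 35.15 + 16428.84 + 461.28 = 17252.93
ΣP(Q2 2009)Q(Q2 2009) = 1.42×254 + 0.22×185 + 1137.74×12 + 1.56×248 = 360.68 + 40.7 + 13652.88 + 386.88 = 14441.14
link = 17252.93/14441.14 = 1.194707
Chained index = 100 × 1.186805 × 1.194707 = 141.7884

141.79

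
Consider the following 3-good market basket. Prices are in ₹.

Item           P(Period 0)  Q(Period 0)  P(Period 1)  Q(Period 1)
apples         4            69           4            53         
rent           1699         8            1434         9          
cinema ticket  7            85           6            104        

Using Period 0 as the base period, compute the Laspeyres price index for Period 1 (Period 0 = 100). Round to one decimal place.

Laspeyres price index uses base-period quantities as weights.
ΣP(Period 1)·Q(Period 0) = 4×69 + 1434×8 + 6×85 = 276 + 11472 + 510 = 12258
ΣP(Period 0)·Q(Period 0) = 4×69 + 1699×8 + 7×85 = 276 + 13592 + 595 = 14463
Index = 12258 / 14463 × 100 = 84.7542

84.8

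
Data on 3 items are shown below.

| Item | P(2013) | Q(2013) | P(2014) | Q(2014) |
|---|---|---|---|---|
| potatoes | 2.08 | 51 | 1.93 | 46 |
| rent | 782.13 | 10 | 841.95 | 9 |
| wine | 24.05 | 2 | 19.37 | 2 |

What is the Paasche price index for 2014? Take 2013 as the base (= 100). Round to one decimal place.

107.3

Paasche price index uses current-period quantities as weights.
ΣP(2014)·Q(2014) = 1.93×46 + 841.95×9 + 19.37×2 = 88.78 + 7577.55 + 38.74 = 7705.07
ΣP(2013)·Q(2014) = 2.08×46 + 782.13×9 + 24.05×2 = 95.68 + 7039.17 + 48.1 = 7182.95
Index = 7705.07 / 7182.95 × 100 = 107.2689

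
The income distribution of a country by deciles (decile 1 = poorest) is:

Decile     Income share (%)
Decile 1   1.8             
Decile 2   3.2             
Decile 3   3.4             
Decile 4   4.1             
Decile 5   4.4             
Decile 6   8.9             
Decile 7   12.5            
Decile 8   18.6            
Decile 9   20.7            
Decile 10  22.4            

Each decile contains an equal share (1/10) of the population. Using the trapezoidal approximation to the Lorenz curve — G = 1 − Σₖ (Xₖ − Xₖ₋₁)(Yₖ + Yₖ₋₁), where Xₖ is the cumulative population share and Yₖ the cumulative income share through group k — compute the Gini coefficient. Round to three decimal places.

0.414

Cumulative income shares Yₖ: 0.0180, 0.0500, 0.0840, 0.1250, 0.1690, 0.2580, 0.3830, 0.5690, 0.7760, 1.0000
Σ (Xₖ−Xₖ₋₁)(Yₖ+Yₖ₋₁) = (1/10)(0.0180+0.0000) + (1/10)(0.0500+0.0180) + (1/10)(0.0840+0.0500) + (1/10)(0.1250+0.0840) + (1/10)(0.1690+0.1250) + (1/10)(0.2580+0.1690) + (1/10)(0.3830+0.2580) + (1/10)(0.5690+0.3830) + (1/10)(0.7760+0.5690) + (1/10)(1.0000+0.7760)
  = 0.0018 + 0.0068 + 0.0134 + 0.0209 + 0.0294 + 0.0427 + 0.0641 + 0.0952 + 0.1345 + 0.1776 = 0.5864
G = 1 − 0.5864 = 0.4136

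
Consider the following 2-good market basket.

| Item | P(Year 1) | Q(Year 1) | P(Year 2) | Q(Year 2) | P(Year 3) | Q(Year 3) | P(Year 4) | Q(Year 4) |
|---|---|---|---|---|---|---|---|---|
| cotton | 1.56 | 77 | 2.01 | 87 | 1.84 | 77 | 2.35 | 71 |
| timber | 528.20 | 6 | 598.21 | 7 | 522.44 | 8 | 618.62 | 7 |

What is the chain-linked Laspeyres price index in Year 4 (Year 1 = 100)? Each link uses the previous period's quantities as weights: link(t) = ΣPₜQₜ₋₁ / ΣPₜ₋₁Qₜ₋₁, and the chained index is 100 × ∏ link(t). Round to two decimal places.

Link Year 1→Year 2:
ΣP(Year 2)Q(Year 1) = 2.01×77 + 598.21×6 = 154.77 + 3589.26 = 3744.03
ΣP(Year 1)Q(Year 1) = 1.56×77 + 528.20×6 = 120.12 + 3169.2 = 3289.32
link = 3744.03/3289.32 = 1.138238
Link Year 2→Year 3:
ΣP(Year 3)Q(Year 2) = 1.84×87 + 522.44×7 = 160.08 + 3657.08 = 3817.16
ΣP(Year 2)Q(Year 2) = 2.01×87 + 598.21×7 = 174.87 + 4187.47 = 4362.34
link = 3817.16/4362.34 = 0.875026
Link Year 3→Year 4:
ΣP(Year 4)Q(Year 3) = 2.35×77 + 618.62×8 = 180.95 + 4948.96 = 5129.91
ΣP(Year 3)Q(Year 3) = 1.84×77 + 522.44×8 = 141.68 + 4179.52 = 4321.2
link = 5129.91/4321.2 = 1.187149
Chained index = 100 × 1.138238 × 0.875026 × 1.187149 = 118.2386

118.24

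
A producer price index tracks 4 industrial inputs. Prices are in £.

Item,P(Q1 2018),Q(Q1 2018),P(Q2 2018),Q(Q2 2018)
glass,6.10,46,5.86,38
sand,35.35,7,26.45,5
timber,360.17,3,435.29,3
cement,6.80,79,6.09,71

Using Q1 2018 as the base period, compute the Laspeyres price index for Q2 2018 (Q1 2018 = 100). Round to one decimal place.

104.5

Laspeyres price index uses base-period quantities as weights.
ΣP(Q2 2018)·Q(Q1 2018) = 5.86×46 + 26.45×7 + 435.29×3 + 6.09×79 = 269.56 + 185.15 + 1305.87 + 481.11 = 2241.69
ΣP(Q1 2018)·Q(Q1 2018) = 6.10×46 + 35.35×7 + 360.17×3 + 6.80×79 = 280.6 + 247.45 + 1080.51 + 537.2 = 2145.76
Index = 2241.69 / 2145.76 × 100 = 104.4707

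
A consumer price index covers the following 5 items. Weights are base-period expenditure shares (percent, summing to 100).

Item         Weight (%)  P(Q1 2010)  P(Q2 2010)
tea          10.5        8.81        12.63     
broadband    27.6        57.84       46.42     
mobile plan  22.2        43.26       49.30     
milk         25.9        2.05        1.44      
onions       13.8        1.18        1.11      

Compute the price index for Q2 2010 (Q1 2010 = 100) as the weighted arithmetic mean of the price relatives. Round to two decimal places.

93.68

tea: 10.5 × (12.63/8.81) = 10.5 × 1.433598 = 15.0528
broadband: 27.6 × (46.42/57.84) = 27.6 × 0.802559 = 22.1506
mobile plan: 22.2 × (49.30/43.26) = 22.2 × 1.139621 = 25.2996
milk: 25.9 × (1.44/2.05) = 25.9 × 0.702439 = 18.1932
onions: 13.8 × (1.11/1.18) = 13.8 × 0.940678 = 12.9814
Index = Σ wᵢ·(p₁ᵢ/p₀ᵢ) = 15.0528 + 22.1506 + 25.2996 + 18.1932 + 12.9814 = 93.6775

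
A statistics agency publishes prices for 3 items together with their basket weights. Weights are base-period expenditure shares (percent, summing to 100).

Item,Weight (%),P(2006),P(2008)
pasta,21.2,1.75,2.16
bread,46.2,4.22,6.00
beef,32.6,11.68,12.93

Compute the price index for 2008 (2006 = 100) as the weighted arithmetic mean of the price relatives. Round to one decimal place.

127.9

pasta: 21.2 × (2.16/1.75) = 21.2 × 1.234286 = 26.1669
bread: 46.2 × (6.00/4.22) = 46.2 × 1.421801 = 65.6872
beef: 32.6 × (12.93/11.68) = 32.6 × 1.107021 = 36.0889
Index = Σ wᵢ·(p₁ᵢ/p₀ᵢ) = 26.1669 + 65.6872 + 36.0889 = 127.9429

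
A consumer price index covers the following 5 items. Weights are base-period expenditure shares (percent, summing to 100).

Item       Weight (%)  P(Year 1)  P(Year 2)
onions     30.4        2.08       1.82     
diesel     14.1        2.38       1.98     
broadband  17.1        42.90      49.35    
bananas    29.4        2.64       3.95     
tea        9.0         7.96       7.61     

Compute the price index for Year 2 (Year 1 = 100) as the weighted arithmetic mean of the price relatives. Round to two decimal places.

110.59

onions: 30.4 × (1.82/2.08) = 30.4 × 0.875000 = 26.6000
diesel: 14.1 × (1.98/2.38) = 14.1 × 0.831933 = 11.7303
broadband: 17.1 × (49.35/42.90) = 17.1 × 1.150350 = 19.6710
bananas: 29.4 × (3.95/2.64) = 29.4 × 1.496212 = 43.9886
tea: 9.0 × (7.61/7.96) = 9.0 × 0.956030 = 8.6043
Index = Σ wᵢ·(p₁ᵢ/p₀ᵢ) = 26.6000 + 11.7303 + 19.6710 + 43.9886 + 8.6043 = 110.5941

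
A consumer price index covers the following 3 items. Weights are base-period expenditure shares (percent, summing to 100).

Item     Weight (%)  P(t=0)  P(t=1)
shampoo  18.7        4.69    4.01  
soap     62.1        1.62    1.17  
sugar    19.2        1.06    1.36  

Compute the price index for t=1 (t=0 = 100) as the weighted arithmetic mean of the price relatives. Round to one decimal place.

shampoo: 18.7 × (4.01/4.69) = 18.7 × 0.855011 = 15.9887
soap: 62.1 × (1.17/1.62) = 62.1 × 0.722222 = 44.8500
sugar: 19.2 × (1.36/1.06) = 19.2 × 1.283019 = 24.6340
Index = Σ wᵢ·(p₁ᵢ/p₀ᵢ) = 15.9887 + 44.8500 + 24.6340 = 85.4727

85.5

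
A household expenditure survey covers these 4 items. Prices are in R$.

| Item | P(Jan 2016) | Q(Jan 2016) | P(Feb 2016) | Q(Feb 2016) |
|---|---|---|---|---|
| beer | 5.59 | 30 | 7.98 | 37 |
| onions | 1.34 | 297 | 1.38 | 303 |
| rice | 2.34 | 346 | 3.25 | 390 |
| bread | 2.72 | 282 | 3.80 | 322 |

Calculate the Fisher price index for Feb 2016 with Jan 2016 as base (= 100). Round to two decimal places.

133.13

Laspeyres component (base-period weights):
ΣP(Feb 2016)Q(Jan 2016) = 7.98×30 + 1.38×297 + 3.25×346 + 3.80×282 = 239.4 + 409.86 + 1124.5 + 1071.6 = 2845.36
ΣP(Jan 2016)Q(Jan 2016) = 5.59×30 + 1.34×297 + 2.34×346 + 2.72×282 = 167.7 + 397.98 + 809.64 + 767.04 = 2142.36
L = 2845.36 / 2142.36 × 100 = 132.8143
Paasche component (current-period weights):
ΣP(Feb 2016)Q(Feb 2016) = 7.98×37 + 1.38×303 + 3.25×390 + 3.80×322 = 295.26 + 418.14 + 1267.5 + 1223.6 = 3204.5
ΣP(Jan 2016)Q(Feb 2016) = 5.59×37 + 1.34×303 + 2.34×390 + 2.72×322 = 206.83 + 406.02 + 912.6 + 875.84 = 2401.29
P = 3204.5 / 2401.29 × 100 = 133.4491
Fisher = √(L × P) = √(132.8143 × 133.4491) = 133.1313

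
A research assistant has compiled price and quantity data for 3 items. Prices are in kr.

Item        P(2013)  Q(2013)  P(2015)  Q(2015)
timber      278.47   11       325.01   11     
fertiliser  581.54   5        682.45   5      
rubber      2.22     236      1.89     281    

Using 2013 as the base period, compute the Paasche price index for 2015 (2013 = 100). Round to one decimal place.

Paasche price index uses current-period quantities as weights.
ΣP(2015)·Q(2015) = 325.01×11 + 682.45×5 + 1.89×281 = 3575.11 + 3412.25 + 531.09 = 7518.45
ΣP(2013)·Q(2015) = 278.47×11 + 581.54×5 + 2.22×281 = 3063.17 + 2907.7 + 623.82 = 6594.69
Index = 7518.45 / 6594.69 × 100 = 114.0076

114.0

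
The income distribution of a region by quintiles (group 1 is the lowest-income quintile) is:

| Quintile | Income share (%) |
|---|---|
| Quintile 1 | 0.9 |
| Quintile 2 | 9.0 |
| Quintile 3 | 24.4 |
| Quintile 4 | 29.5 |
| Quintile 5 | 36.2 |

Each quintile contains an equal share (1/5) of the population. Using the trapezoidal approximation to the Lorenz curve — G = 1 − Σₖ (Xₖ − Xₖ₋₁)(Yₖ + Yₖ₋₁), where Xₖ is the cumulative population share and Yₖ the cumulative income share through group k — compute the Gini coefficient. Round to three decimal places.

Cumulative income shares Yₖ: 0.0090, 0.0990, 0.3430, 0.6380, 1.0000
Σ (Xₖ−Xₖ₋₁)(Yₖ+Yₖ₋₁) = (1/5)(0.0090+0.0000) + (1/5)(0.0990+0.0090) + (1/5)(0.3430+0.0990) + (1/5)(0.6380+0.3430) + (1/5)(1.0000+0.6380)
  = 0.0018 + 0.0216 + 0.0884 + 0.1962 + 0.3276 = 0.6356
G = 1 − 0.6356 = 0.3644

0.364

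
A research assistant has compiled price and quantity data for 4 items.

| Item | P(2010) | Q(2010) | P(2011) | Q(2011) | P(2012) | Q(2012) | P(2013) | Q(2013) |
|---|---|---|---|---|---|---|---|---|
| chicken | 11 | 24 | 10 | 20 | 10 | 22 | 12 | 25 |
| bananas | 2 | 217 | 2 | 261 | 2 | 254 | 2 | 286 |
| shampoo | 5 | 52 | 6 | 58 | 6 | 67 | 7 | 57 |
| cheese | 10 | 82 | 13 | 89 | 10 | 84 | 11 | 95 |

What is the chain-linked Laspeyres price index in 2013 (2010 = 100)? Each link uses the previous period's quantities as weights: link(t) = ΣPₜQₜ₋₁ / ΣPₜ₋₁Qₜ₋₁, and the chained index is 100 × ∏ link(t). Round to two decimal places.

Link 2010→2011:
ΣP(2011)Q(2010) = 10×24 + 2×217 + 6×52 + 13×82 = 240 + 434 + 312 + 1066 = 2052
ΣP(2010)Q(2010) = 11×24 + 2×217 + 5×52 + 10×82 = 264 + 434 + 260 + 820 = 1778
link = 2052/1778 = 1.154106
Link 2011→2012:
ΣP(2012)Q(2011) = 10×20 + 2×261 + 6×58 + 10×89 = 200 + 522 + 348 + 890 = 1960
ΣP(2011)Q(2011) = 10×20 + 2×261 + 6×58 + 13×89 = 200 + 522 + 348 + 1157 = 2227
link = 1960/2227 = 0.880108
Link 2012→2013:
ΣP(2013)Q(2012) = 12×22 + 2×254 + 7×67 + 11×84 = 264 + 508 + 469 + 924 = 2165
ΣP(2012)Q(2012) = 10×22 + 2×254 + 6×67 + 10×84 = 220 + 508 + 402 + 840 = 1970
link = 2165/1970 = 1.098985
Chained index = 100 × 1.154106 × 0.880108 × 1.098985 = 111.6280

111.63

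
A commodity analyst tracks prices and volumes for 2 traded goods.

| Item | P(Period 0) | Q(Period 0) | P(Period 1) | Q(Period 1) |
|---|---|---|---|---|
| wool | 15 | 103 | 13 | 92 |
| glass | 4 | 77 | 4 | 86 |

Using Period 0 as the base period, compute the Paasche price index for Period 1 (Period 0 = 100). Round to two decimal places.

89.33

Paasche price index uses current-period quantities as weights.
ΣP(Period 1)·Q(Period 1) = 13×92 + 4×86 = 1196 + 344 = 1540
ΣP(Period 0)·Q(Period 1) = 15×92 + 4×86 = 1380 + 344 = 1724
Index = 1540 / 1724 × 100 = 89.3271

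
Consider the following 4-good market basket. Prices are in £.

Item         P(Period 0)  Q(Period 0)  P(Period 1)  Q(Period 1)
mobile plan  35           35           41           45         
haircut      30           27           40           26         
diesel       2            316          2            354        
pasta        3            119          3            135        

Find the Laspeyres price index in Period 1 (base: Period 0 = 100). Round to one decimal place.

115.9

Laspeyres price index uses base-period quantities as weights.
ΣP(Period 1)·Q(Period 0) = 41×35 + 40×27 + 2×316 + 3×119 = 1435 + 1080 + 632 + 357 = 3504
ΣP(Period 0)·Q(Period 0) = 35×35 + 30×27 + 2×316 + 3×119 = 1225 + 810 + 632 + 357 = 3024
Index = 3504 / 3024 × 100 = 115.8730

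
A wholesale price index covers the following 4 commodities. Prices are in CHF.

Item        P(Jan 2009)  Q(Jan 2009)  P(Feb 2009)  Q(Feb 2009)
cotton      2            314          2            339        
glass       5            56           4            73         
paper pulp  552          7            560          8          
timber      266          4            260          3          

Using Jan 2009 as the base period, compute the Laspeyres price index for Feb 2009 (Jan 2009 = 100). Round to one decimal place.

Laspeyres price index uses base-period quantities as weights.
ΣP(Feb 2009)·Q(Jan 2009) = 2×314 + 4×56 + 560×7 + 260×4 = 628 + 224 + 3920 + 1040 = 5812
ΣP(Jan 2009)·Q(Jan 2009) = 2×314 + 5×56 + 552×7 + 266×4 = 628 + 280 + 3864 + 1064 = 5836
Index = 5812 / 5836 × 100 = 99.5888

99.6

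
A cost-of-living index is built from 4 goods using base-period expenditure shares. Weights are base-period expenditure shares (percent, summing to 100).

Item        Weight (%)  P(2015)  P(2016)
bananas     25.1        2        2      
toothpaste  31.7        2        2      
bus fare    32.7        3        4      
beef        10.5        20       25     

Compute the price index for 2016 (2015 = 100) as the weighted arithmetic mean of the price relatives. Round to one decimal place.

113.5

bananas: 25.1 × (2/2) = 25.1 × 1.000000 = 25.1000
toothpaste: 31.7 × (2/2) = 31.7 × 1.000000 = 31.7000
bus fare: 32.7 × (4/3) = 32.7 × 1.333333 = 43.6000
beef: 10.5 × (25/20) = 10.5 × 1.250000 = 13.1250
Index = Σ wᵢ·(p₁ᵢ/p₀ᵢ) = 25.1000 + 31.7000 + 43.6000 + 13.1250 = 113.5250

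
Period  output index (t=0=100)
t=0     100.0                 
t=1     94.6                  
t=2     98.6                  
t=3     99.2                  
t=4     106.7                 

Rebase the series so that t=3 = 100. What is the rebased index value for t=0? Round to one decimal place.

Rebased(t=0) = 100.0 / 99.2 × 100 = 100.8065

100.8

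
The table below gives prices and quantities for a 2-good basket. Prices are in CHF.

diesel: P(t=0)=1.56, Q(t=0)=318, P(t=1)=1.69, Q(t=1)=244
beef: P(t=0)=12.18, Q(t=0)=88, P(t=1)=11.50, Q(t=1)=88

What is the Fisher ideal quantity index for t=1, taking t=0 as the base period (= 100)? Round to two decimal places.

Laspeyres component (base-period weights):
ΣP(t=0)Q(t=1) = 1.56×244 + 12.18×88 = 380.64 + 1071.84 = 1452.48
ΣP(t=0)Q(t=0) = 1.56×318 + 12.18×88 = 496.08 + 1071.84 = 1567.92
L = 1452.48 / 1567.92 × 100 = 92.6374
Paasche component (current-period weights):
ΣP(t=1)Q(t=1) = 1.69×244 + 11.50×88 = 412.36 + 1012 = 1424.36
ΣP(t=1)Q(t=0) = 1.69×318 + 11.50×88 = 537.42 + 1012 = 1549.42
P = 1424.36 / 1549.42 × 100 = 91.9286
Fisher = √(L × P) = √(92.6374 × 91.9286) = 92.2823

92.28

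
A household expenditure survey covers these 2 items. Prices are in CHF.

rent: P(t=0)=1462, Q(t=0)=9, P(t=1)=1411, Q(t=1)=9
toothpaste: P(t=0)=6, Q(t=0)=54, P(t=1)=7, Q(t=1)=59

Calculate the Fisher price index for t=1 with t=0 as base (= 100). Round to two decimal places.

97.02

Laspeyres component (base-period weights):
ΣP(t=1)Q(t=0) = 1411×9 + 7×54 = 12699 + 378 = 13077
ΣP(t=0)Q(t=0) = 1462×9 + 6×54 = 13158 + 324 = 13482
L = 13077 / 13482 × 100 = 96.9960
Paasche component (current-period weights):
ΣP(t=1)Q(t=1) = 1411×9 + 7×59 = 12699 + 413 = 13112
ΣP(t=0)Q(t=1) = 1462×9 + 6×59 = 13158 + 354 = 13512
P = 13112 / 13512 × 100 = 97.0397
Fisher = √(L × P) = √(96.9960 × 97.0397) = 97.0178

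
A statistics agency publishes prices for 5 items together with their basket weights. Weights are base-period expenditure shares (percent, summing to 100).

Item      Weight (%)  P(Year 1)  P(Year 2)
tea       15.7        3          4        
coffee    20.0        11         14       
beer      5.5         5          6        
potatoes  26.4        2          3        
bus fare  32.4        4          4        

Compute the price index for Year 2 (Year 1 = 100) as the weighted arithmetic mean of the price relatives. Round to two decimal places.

124.99

tea: 15.7 × (4/3) = 15.7 × 1.333333 = 20.9333
coffee: 20.0 × (14/11) = 20.0 × 1.272727 = 25.4545
beer: 5.5 × (6/5) = 5.5 × 1.200000 = 6.6000
potatoes: 26.4 × (3/2) = 26.4 × 1.500000 = 39.6000
bus fare: 32.4 × (4/4) = 32.4 × 1.000000 = 32.4000
Index = Σ wᵢ·(p₁ᵢ/p₀ᵢ) = 20.9333 + 25.4545 + 6.6000 + 39.6000 + 32.4000 = 124.9879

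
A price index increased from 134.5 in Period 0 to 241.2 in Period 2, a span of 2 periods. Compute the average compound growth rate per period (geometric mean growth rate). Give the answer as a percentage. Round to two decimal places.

Growth factor = (241.2/134.5)^(1/2) = (1.793309)^(1/2) = 1.339145
Growth rate = 1.339145 − 1 = 0.339145 = 33.9145%

33.91%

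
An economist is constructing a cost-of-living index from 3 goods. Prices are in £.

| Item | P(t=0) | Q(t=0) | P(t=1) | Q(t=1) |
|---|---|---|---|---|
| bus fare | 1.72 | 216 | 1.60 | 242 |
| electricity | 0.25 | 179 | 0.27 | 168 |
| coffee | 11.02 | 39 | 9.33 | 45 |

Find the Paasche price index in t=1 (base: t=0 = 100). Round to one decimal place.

89.3

Paasche price index uses current-period quantities as weights.
ΣP(t=1)·Q(t=1) = 1.60×242 + 0.27×168 + 9.33×45 = 387.2 + 45.36 + 419.85 = 852.41
ΣP(t=0)·Q(t=1) = 1.72×242 + 0.25×168 + 11.02×45 = 416.24 + 42 + 495.9 = 954.14
Index = 852.41 / 954.14 × 100 = 89.3380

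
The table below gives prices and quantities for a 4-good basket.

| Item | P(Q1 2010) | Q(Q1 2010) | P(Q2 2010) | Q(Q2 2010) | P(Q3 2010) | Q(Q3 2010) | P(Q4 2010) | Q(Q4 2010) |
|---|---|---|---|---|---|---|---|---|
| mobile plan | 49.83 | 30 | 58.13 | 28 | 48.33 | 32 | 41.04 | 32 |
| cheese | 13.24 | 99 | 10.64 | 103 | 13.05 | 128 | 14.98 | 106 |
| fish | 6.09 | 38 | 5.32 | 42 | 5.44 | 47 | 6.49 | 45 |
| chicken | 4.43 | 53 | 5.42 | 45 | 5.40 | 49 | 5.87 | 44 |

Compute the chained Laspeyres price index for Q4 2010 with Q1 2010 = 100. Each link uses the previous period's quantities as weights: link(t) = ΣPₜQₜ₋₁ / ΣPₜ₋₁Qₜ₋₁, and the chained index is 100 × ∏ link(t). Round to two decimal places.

102.06

Link Q1 2010→Q2 2010:
ΣP(Q2 2010)Q(Q1 2010) = 58.13×30 + 10.64×99 + 5.32×38 + 5.42×53 = 1743.9 + 1053.36 + 202.16 + 287.26 = 3286.68
ΣP(Q1 2010)Q(Q1 2010) = 49.83×30 + 13.24×99 + 6.09×38 + 4.43×53 = 1494.9 + 1310.76 + 231.42 + 234.79 = 3271.87
link = 3286.68/3271.87 = 1.004526
Link Q2 2010→Q3 2010:
ΣP(Q3 2010)Q(Q2 2010) = 48.33×28 + 13.05×103 + 5.44×42 + 5.40×45 = 1353.24 + 1344.15 + 228.48 + 243 = 3168.87
ΣP(Q2 2010)Q(Q2 2010) = 58.13×28 + 10.64×103 + 5.32×42 + 5.42×45 = 1627.64 + 1095.92 + 223.44 + 243.9 = 3190.9
link = 3168.87/3190.9 = 0.993096
Link Q3 2010→Q4 2010:
ΣP(Q4 2010)Q(Q3 2010) = 41.04×32 + 14.98×128 + 6.49×47 + 5.87×49 = 1313.28 + 1917.44 + 305.03 + 287.63 = 3823.38
ΣP(Q3 2010)Q(Q3 2010) = 48.33×32 + 13.05×128 + 5.44×47 + 5.40×49 = 1546.56 + 1670.4 + 255.68 + 264.6 = 3737.24
link = 3823.38/3737.24 = 1.023049
Chained index = 100 × 1.004526 × 0.993096 × 1.023049 = 102.0585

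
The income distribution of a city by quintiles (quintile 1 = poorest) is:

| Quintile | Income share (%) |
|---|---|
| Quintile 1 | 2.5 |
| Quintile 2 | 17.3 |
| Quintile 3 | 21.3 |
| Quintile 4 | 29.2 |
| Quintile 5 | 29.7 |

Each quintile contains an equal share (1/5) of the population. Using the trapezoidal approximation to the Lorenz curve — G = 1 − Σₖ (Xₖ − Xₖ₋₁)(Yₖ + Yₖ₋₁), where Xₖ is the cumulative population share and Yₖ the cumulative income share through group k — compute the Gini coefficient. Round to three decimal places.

Cumulative income shares Yₖ: 0.0250, 0.1980, 0.4110, 0.7030, 1.0000
Σ (Xₖ−Xₖ₋₁)(Yₖ+Yₖ₋₁) = (1/5)(0.0250+0.0000) + (1/5)(0.1980+0.0250) + (1/5)(0.4110+0.1980) + (1/5)(0.7030+0.4110) + (1/5)(1.0000+0.7030)
  = 0.0050 + 0.0446 + 0.1218 + 0.2228 + 0.3406 = 0.7348
G = 1 − 0.7348 = 0.2652

0.265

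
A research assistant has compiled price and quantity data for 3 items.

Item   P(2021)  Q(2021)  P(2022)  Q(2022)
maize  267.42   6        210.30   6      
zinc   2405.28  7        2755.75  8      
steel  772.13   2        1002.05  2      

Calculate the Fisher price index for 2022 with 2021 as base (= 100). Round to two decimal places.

112.95

Laspeyres component (base-period weights):
ΣP(2022)Q(2021) = 210.30×6 + 2755.75×7 + 1002.05×2 = 1261.8 + 19290.25 + 2004.1 = 22556.15
ΣP(2021)Q(2021) = 267.42×6 + 2405.28×7 + 772.13×2 = 1604.52 + 16836.96 + 1544.26 = 19985.74
L = 22556.15 / 19985.74 × 100 = 112.8612
Paasche component (current-period weights):
ΣP(2022)Q(2022) = 210.30×6 + 2755.75×8 + 1002.05×2 = 1261.8 + 22046 + 2004.1 = 25311.9
ΣP(2021)Q(2022) = 267.42×6 + 2405.28×8 + 772.13×2 = 1604.52 + 19242.24 + 1544.26 = 22391.02
P = 25311.9 / 22391.02 × 100 = 113.0449
Fisher = √(L × P) = √(112.8612 × 113.0449) = 112.9530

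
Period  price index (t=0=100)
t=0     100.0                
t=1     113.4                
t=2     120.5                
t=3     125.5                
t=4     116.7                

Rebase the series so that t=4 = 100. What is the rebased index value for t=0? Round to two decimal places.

85.69

Rebased(t=0) = 100.0 / 116.7 × 100 = 85.6898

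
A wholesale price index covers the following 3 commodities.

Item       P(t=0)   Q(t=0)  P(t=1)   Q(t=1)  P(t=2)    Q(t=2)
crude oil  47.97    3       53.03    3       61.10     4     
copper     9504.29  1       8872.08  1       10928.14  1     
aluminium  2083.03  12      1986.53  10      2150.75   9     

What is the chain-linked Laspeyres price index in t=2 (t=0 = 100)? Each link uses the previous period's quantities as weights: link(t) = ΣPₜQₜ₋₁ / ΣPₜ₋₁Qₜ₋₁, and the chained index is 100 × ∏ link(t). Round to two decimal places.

107.10

Link t=0→t=1:
ΣP(t=1)Q(t=0) = 53.03×3 + 8872.08×1 + 1986.53×12 = 159.09 + 8872.08 + 23838.36 = 32869.53
ΣP(t=0)Q(t=0) = 47.97×3 + 9504.29×1 + 2083.03×12 = 143.91 + 9504.29 + 24996.36 = 34644.56
link = 32869.53/34644.56 = 0.948765
Link t=1→t=2:
ΣP(t=2)Q(t=1) = 61.10×3 + 10928.14×1 + 2150.75×10 = 183.3 + 10928.14 + 21507.5 = 32618.94
ΣP(t=1)Q(t=1) = 53.03×3 + 8872.08×1 + 1986.53×10 = 159.09 + 8872.08 + 19865.3 = 28896.47
link = 32618.94/28896.47 = 1.128821
Chained index = 100 × 0.948765 × 1.128821 = 107.0985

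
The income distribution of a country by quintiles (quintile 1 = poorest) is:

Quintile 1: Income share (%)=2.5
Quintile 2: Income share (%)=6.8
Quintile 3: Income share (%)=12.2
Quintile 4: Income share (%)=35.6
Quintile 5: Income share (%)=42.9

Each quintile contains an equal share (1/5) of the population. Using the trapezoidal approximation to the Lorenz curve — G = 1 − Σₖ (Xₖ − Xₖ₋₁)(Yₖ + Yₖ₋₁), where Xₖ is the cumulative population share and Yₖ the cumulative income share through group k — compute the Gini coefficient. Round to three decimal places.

0.438

Cumulative income shares Yₖ: 0.0250, 0.0930, 0.2150, 0.5710, 1.0000
Σ (Xₖ−Xₖ₋₁)(Yₖ+Yₖ₋₁) = (1/5)(0.0250+0.0000) + (1/5)(0.0930+0.0250) + (1/5)(0.2150+0.0930) + (1/5)(0.5710+0.2150) + (1/5)(1.0000+0.5710)
  = 0.0050 + 0.0236 + 0.0616 + 0.1572 + 0.3142 = 0.5616
G = 1 − 0.5616 = 0.4384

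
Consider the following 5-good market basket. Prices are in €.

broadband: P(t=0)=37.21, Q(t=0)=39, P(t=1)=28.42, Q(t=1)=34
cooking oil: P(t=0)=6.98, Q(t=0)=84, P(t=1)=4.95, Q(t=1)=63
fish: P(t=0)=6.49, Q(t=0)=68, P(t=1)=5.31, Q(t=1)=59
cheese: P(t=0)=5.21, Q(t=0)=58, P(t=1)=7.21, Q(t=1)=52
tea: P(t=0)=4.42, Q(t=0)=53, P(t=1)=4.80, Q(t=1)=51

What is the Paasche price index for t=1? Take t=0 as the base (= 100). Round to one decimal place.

Paasche price index uses current-period quantities as weights.
ΣP(t=1)·Q(t=1) = 28.42×34 + 4.95×63 + 5.31×59 + 7.21×52 + 4.80×51 = 966.28 + 311.85 + 313.29 + 374.92 + 244.8 = 2211.14
ΣP(t=0)·Q(t=1) = 37.21×34 + 6.98×63 + 6.49×59 + 5.21×52 + 4.42×51 = 1265.14 + 439.74 + 382.91 + 270.92 + 225.42 = 2584.13
Index = 2211.14 / 2584.13 × 100 = 85.5661

85.6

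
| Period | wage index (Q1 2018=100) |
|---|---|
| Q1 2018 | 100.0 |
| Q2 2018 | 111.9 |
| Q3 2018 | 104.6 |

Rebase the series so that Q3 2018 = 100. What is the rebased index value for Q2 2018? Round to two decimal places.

106.98

Rebased(Q2 2018) = 111.9 / 104.6 × 100 = 106.9790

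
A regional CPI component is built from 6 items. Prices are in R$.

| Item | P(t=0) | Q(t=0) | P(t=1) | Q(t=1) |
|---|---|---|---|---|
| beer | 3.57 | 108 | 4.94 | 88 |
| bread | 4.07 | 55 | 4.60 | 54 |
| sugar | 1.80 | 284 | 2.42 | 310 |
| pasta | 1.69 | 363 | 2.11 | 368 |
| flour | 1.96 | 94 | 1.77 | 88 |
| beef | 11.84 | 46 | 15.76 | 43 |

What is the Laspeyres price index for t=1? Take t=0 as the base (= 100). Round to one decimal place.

127.1

Laspeyres price index uses base-period quantities as weights.
ΣP(t=1)·Q(t=0) = 4.94×108 + 4.60×55 + 2.42×284 + 2.11×363 + 1.77×94 + 15.76×46 = 533.52 + 253 + 687.28 + 765.93 + 166.38 + 724.96 = 3131.07
ΣP(t=0)·Q(t=0) = 3.57×108 + 4.07×55 + 1.80×284 + 1.69×363 + 1.96×94 + 11.84×46 = 385.56 + 223.85 + 511.2 + 613.47 + 184.24 + 544.64 = 2462.96
Index = 3131.07 / 2462.96 × 100 = 127.1263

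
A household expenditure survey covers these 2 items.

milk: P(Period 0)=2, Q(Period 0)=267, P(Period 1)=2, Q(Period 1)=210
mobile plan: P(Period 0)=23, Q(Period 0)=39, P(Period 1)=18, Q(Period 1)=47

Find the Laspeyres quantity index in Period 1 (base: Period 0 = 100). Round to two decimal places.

Laspeyres quantity index uses base-period prices as weights.
ΣP(Period 0)·Q(Period 1) = 2×210 + 23×47 = 420 + 1081 = 1501
ΣP(Period 0)·Q(Period 0) = 2×267 + 23×39 = 534 + 897 = 1431
Index = 1501 / 1431 × 100 = 104.8917

104.89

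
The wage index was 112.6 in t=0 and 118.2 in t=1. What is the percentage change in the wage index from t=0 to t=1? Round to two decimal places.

4.97%

Change = (118.2 − 112.6) / 112.6 × 100
       = 5.6 / 112.6 × 100 = 4.9734%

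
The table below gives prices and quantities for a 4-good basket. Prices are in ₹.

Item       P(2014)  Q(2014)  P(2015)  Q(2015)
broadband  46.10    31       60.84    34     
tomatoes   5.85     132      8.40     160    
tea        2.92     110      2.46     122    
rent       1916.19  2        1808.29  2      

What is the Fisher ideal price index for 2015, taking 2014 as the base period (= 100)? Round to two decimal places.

108.91

Laspeyres component (base-period weights):
ΣP(2015)Q(2014) = 60.84×31 + 8.40×132 + 2.46×110 + 1808.29×2 = 1886.04 + 1108.8 + 270.6 + 3616.58 = 6882.02
ΣP(2014)Q(2014) = 46.10×31 + 5.85×132 + 2.92×110 + 1916.19×2 = 1429.1 + 772.2 + 321.2 + 3832.38 = 6354.88
L = 6882.02 / 6354.88 × 100 = 108.2950
Paasche component (current-period weights):
ΣP(2015)Q(2015) = 60.84×34 + 8.40×160 + 2.46×122 + 1808.29×2 = 2068.56 + 1344 + 300.12 + 3616.58 = 7329.26
ΣP(2014)Q(2015) = 46.10×34 + 5.85×160 + 2.92×122 + 1916.19×2 = 1567.4 + 936 + 356.24 + 3832.38 = 6692.02
P = 7329.26 / 6692.02 × 100 = 109.5224
Fisher = √(L × P) = √(108.2950 × 109.5224) = 108.9070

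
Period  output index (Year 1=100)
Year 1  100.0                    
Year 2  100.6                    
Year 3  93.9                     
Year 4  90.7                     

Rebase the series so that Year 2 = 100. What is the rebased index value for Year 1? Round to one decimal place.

99.4

Rebased(Year 1) = 100.0 / 100.6 × 100 = 99.4036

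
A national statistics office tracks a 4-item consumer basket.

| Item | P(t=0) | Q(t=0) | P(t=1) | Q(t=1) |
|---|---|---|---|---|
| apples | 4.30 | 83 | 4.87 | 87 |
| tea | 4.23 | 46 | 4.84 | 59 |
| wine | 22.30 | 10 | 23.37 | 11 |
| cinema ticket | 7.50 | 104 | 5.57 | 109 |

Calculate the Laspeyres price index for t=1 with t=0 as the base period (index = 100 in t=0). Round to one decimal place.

Laspeyres price index uses base-period quantities as weights.
ΣP(t=1)·Q(t=0) = 4.87×83 + 4.84×46 + 23.37×10 + 5.57×104 = 404.21 + 222.64 + 233.7 + 579.28 = 1439.83
ΣP(t=0)·Q(t=0) = 4.30×83 + 4.23×46 + 22.30×10 + 7.50×104 = 356.9 + 194.58 + 223 + 780 = 1554.48
Index = 1439.83 / 1554.48 × 100 = 92.6245

92.6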